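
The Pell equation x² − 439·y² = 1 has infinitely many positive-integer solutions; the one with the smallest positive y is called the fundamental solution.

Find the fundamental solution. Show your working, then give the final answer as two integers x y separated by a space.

[20; 1,19,1,40] for √439; ℓ=4 ⇒ convergent index 3
a_0=20:  p_0=20·1+0=20,  q_0=20·0+1=1
a_1=1:  p_1=1·20+1=21,  q_1=1·1+0=1
a_2=19:  p_2=19·21+20=419,  q_2=19·1+1=20
a_3=1:  p_3=1·419+21=440,  q_3=1·20+1=21
fundamental: x₁=440, y₁=21  (since 193600 − 439·441 = 1)

440 21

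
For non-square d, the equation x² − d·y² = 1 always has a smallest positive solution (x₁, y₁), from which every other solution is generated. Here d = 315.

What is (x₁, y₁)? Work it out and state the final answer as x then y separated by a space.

√315 → a₀=17, period (1,2,1,34); ℓ=4 even so k=3
i=0: a=17 ⇒ p=17, q=1
…
i=2: a=2 ⇒ p=53, q=3
i=3: a=1 ⇒ p=71, q=4
(x₁, y₁) = (71, 4);  71² − 315·4² = 1 ✓

71 4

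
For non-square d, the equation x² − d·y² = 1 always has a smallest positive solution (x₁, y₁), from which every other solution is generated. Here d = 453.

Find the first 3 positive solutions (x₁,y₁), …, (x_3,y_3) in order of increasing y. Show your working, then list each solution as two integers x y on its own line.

1653751 77700
5469784740001 256992905400
18091323967121133751 850004548596233100

√453 = [21; 3,1,1,10,14,10,1,1,3,42, …], period ℓ=10 (even) → k=9
a_0=21:  p_0=21·1+0=21,  q_0=21·0+1=1
a_1=3:  p_1=3·21+1=64,  q_1=3·1+0=3
a_2=1:  p_2=1·64+21=85,  q_2=1·3+1=4
a_3=1:  p_3=1·85+64=149,  q_3=1·4+3=7
a_4=10:  p_4=10·149+85=1575,  q_4=10·7+4=74
…
a_6=10:  p_6=10·22199+1575=223565,  q_6=10·1043+74=10504
a_7=1:  p_7=1·223565+22199=245764,  q_7=1·10504+1043=11547
a_8=1:  p_8=1·245764+223565=469329,  q_8=1·11547+10504=22051
a_9=3:  p_9=3·469329+245764=1653751,  q_9=3·22051+11547=77700
→ (1653751, 77700).  Check: 1653751²=2734892370001, 453·77700²=2734892370000, difference 1.
(x_2, y_2) = (1653751·1653751 + 453·77700·77700, 1653751·77700 + 77700·1653751) = (5469784740001, 256992905400)
(x_3, y_3) = (1653751·5469784740001 + 453·77700·256992905400, 1653751·256992905400 + 77700·5469784740001) = (18091323967121133751, 850004548596233100)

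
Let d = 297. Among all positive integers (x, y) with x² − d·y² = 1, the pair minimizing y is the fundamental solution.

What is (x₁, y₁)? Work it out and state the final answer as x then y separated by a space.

[17; 4,3,1,1,2,1,1,3,4,34] for √297; ℓ=10 ⇒ convergent index 9
a_0=17:  p_0=17·1+0=17,  q_0=17·0+1=1
a_1=4:  p_1=4·17+1=69,  q_1=4·1+0=4
a_2=3:  p_2=3·69+17=224,  q_2=3·4+1=13
a_3=1:  p_3=1·224+69=293,  q_3=1·13+4=17
a_4=1:  p_4=1·293+224=517,  q_4=1·17+13=30
…
a_6=1:  p_6=1·1327+517=1844,  q_6=1·77+30=107
a_7=1:  p_7=1·1844+1327=3171,  q_7=1·107+77=184
a_8=3:  p_8=3·3171+1844=11357,  q_8=3·184+107=659
a_9=4:  p_9=4·11357+3171=48599,  q_9=4·659+184=2820
→ (48599, 2820).  Check: 48599²=2361862801, 297·2820²=2361862800, difference 1.

48599 2820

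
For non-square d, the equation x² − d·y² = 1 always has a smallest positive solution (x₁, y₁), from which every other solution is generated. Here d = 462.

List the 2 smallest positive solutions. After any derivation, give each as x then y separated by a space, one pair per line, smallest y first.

43 2
3697 172

[21; 2,42] for √462; ℓ=2 ⇒ convergent index 1
i=0: a=21 ⇒ p=21, q=1
i=1: a=2 ⇒ p=43, q=2
fundamental: x₁=43, y₁=2  (since 1849 − 462·4 = 1)
(x_2, y_2) = (43·43 + 462·2·2, 43·2 + 2·43) = (3697, 172)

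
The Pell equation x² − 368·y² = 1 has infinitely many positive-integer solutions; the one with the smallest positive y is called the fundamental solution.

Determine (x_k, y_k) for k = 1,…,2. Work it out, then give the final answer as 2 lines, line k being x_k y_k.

√368 → a₀=19, period (5,2,5,38); ℓ=4 even so k=3
a_0=19:  p_0=19·1+0=19,  q_0=19·0+1=1
a_1=5:  p_1=5·19+1=96,  q_1=5·1+0=5
a_2=2:  p_2=2·96+19=211,  q_2=2·5+1=11
a_3=5:  p_3=5·211+96=1151,  q_3=5·11+5=60
→ (1151, 60).  Check: 1151²=1324801, 368·60²=1324800, difference 1.
n=2: (1151,60)∘(1151,60) = (1151·1151+368·60·60, 1151·60+60·1151) = (2649601,138120)

1151 60
2649601 138120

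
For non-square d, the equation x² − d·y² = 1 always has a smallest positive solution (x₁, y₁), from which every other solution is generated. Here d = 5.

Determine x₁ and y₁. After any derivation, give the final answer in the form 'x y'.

9 4

[2; 4] for √5; ℓ=1 ⇒ convergent index 1
k=0  a_k=2  p_k/q_k = 2/1
k=1  a_k=4  p_k/q_k = 9/4
→ (9, 4).  Check: 9²=81, 5·4²=80, difference 1.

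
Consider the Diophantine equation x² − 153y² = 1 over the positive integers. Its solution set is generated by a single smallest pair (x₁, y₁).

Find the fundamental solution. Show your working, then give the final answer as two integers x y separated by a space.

2177 176

[12; 2,1,2,2,2,1,2,24] for √153; ℓ=8 ⇒ convergent index 7
k=0  a_k=12  p_k/q_k = 12/1
k=1  a_k=2  p_k/q_k = 25/2
k=2  a_k=1  p_k/q_k = 37/3
…
k=5  a_k=2  p_k/q_k = 569/46
k=6  a_k=1  p_k/q_k = 804/65
k=7  a_k=2  p_k/q_k = 2177/176
fundamental: x₁=2177, y₁=176  (since 4739329 − 153·30976 = 1)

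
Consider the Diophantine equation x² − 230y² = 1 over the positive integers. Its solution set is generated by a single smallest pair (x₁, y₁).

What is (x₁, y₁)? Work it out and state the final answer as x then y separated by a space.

91 6

√230 = [15; 6,30, …], period ℓ=2 (even) → k=1
a_0=15:  p_0=15·1+0=15,  q_0=15·0+1=1
a_1=6:  p_1=6·15+1=91,  q_1=6·1+0=6
(x₁, y₁) = (91, 6);  91² − 230·6² = 1 ✓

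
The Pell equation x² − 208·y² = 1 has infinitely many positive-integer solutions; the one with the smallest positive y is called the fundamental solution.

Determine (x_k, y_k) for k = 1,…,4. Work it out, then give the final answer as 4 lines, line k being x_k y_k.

649 45
842401 58410
1093435849 75816135
1419278889601 98409284820

√208 = [14; 2,2,1,2,2,28, …], period ℓ=6 (even) → k=5
i=0: a=14 ⇒ p=14, q=1
i=1: a=2 ⇒ p=29, q=2
i=2: a=2 ⇒ p=72, q=5
i=3: a=1 ⇒ p=101, q=7
i=4: a=2 ⇒ p=274, q=19
i=5: a=2 ⇒ p=649, q=45
→ (649, 45).  Check: 649²=421201, 208·45²=421200, difference 1.
(649+45√208)^2 = 842401 + 58410√208
(649+45√208)^3 = 1093435849 + 75816135√208
(649+45√208)^4 = 1419278889601 + 98409284820√208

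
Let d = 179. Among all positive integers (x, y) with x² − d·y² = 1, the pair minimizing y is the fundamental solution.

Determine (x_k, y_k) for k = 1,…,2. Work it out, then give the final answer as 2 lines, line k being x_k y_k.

4190210 313191
35115719688199 2624672120220

√179 = [13; 2,1,1,1,3,…,1,2,26, …], period ℓ=14 (even) → k=13
step 0: (13, 1)  from 13·(1,0) + (0,1)
…
step 4: (107, 8)  from 1·(67,5) + (40,3)
…
step 10: (575167, 42990)  from 1·(438125,32747) + (137042,10243)
step 11: (1013292, 75737)  from 1·(575167,42990) + (438125,32747)
step 12: (1588459, 118727)  from 1·(1013292,75737) + (575167,42990)
step 13: (4190210, 313191)  from 2·(1588459,118727) + (1013292,75737)
(x₁, y₁) = (4190210, 313191);  4190210² − 179·313191² = 1 ✓
(x_2, y_2) = (4190210·4190210 + 179·313191·313191, 4190210·313191 + 313191·4190210) = (35115719688199, 2624672120220)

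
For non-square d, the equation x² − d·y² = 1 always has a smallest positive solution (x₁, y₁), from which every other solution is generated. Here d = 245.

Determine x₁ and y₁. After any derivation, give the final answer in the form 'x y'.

√245 = [15; 1,1,1,7,6,7,1,1,1,30, …], period ℓ=10 (even) → k=9
i=0: a=15 ⇒ p=15, q=1
i=1: a=1 ⇒ p=16, q=1
…
i=3: a=1 ⇒ p=47, q=3
…
i=5: a=6 ⇒ p=2207, q=141
i=6: a=7 ⇒ p=15809, q=1010
…
i=8: a=1 ⇒ p=33825, q=2161
i=9: a=1 ⇒ p=51841, q=3312
→ (51841, 3312).  Check: 51841²=2687489281, 245·3312²=2687489280, difference 1.

51841 3312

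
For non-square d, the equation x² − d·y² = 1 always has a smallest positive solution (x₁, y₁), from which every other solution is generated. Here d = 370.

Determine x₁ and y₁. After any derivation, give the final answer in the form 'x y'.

d=370: √d = [19; 4,4,38] (ℓ=3, odd), read p_5/q_5
step 0: (19, 1)  from 19·(1,0) + (0,1)
…
step 2: (327, 17)  from 4·(77,4) + (19,1)
step 3: (12503, 650)  from 38·(327,17) + (77,4)
step 4: (50339, 2617)  from 4·(12503,650) + (327,17)
step 5: (213859, 11118)  from 4·(50339,2617) + (12503,650)
→ (213859, 11118).  Check: 213859²=45735671881, 370·11118²=45735671880, difference 1.

213859 11118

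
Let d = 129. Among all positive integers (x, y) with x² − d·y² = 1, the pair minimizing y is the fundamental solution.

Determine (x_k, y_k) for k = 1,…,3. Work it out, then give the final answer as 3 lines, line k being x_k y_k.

√129 = [11; 2,1,3,1,6,1,3,1,2,22, …], period ℓ=10 (even) → k=9
step 0: (11, 1)  from 11·(1,0) + (0,1)
step 1: (23, 2)  from 2·(11,1) + (1,0)
…
step 3: (125, 11)  from 3·(34,3) + (23,2)
…
step 8: (6031, 531)  from 1·(4793,422) + (1238,109)
step 9: (16855, 1484)  from 2·(6031,531) + (4793,422)
fundamental: x₁=16855, y₁=1484  (since 284091025 − 129·2202256 = 1)
n=2: (16855,1484)∘(16855,1484) = (16855·16855+129·1484·1484, 16855·1484+1484·16855) = (568182049,50025640)
n=3: (568182049,50025640)∘(16855,1484) = (16855·568182049+129·1484·50025640, 16855·50025640+1484·568182049) = (19153416854935,1686364322916)

16855 1484
568182049 50025640
19153416854935 1686364322916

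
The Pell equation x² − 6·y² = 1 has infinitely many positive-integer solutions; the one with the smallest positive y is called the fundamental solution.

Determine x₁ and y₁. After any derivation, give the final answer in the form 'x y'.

5 2

d=6: √d = [2; 2,4] (ℓ=2, even), read p_1/q_1
step 0: (2, 1)  from 2·(1,0) + (0,1)
step 1: (5, 2)  from 2·(2,1) + (1,0)
fundamental: x₁=5, y₁=2  (since 25 − 6·4 = 1)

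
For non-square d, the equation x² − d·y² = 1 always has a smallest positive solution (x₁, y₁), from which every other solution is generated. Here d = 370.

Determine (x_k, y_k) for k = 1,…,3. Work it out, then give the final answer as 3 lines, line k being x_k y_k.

d=370: √d = [19; 4,4,38] (ℓ=3, odd), read p_5/q_5
k=0  a_k=19  p_k/q_k = 19/1
k=1  a_k=4  p_k/q_k = 77/4
k=2  a_k=4  p_k/q_k = 327/17
k=3  a_k=38  p_k/q_k = 12503/650
k=4  a_k=4  p_k/q_k = 50339/2617
k=5  a_k=4  p_k/q_k = 213859/11118
(x₁, y₁) = (213859, 11118);  213859² − 370·11118² = 1 ✓
k=2:  x_2 = 213859·213859+370·11118·11118 = 91471343761,  y_2 = 213859·11118+11118·213859 = 4755368724
k=3:  x_3 = 213859·91471343761+370·11118·4755368724 = 39123940210553539,  y_3 = 213859·4755368724+11118·91471343761 = 2033956799880714

213859 11118
91471343761 4755368724
39123940210553539 2033956799880714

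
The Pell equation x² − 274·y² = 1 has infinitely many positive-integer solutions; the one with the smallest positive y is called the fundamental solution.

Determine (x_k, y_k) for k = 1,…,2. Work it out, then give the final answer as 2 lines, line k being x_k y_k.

d=274: √d = [16; 1,1,4,4,1,1,32] (ℓ=7, odd), read p_13/q_13
a_0=16:  p_0=16·1+0=16,  q_0=16·0+1=1
…
a_3=4:  p_3=4·33+17=149,  q_3=4·2+1=9
…
a_5=1:  p_5=1·629+149=778,  q_5=1·38+9=47
…
a_7=32:  p_7=32·1407+778=45802,  q_7=32·85+47=2767
…
a_10=4:  p_10=4·93011+47209=419253,  q_10=4·5619+2852=25328
…
a_12=1:  p_12=1·1770023+419253=2189276,  q_12=1·106931+25328=132259
a_13=1:  p_13=1·2189276+1770023=3959299,  q_13=1·132259+106931=239190
(x₁, y₁) = (3959299, 239190);  3959299² − 274·239190² = 1 ✓
k=2:  x_2 = 3959299·3959299+274·239190·239190 = 31352097142801,  y_2 = 3959299·239190+239190·3959299 = 1894049455620

3959299 239190
31352097142801 1894049455620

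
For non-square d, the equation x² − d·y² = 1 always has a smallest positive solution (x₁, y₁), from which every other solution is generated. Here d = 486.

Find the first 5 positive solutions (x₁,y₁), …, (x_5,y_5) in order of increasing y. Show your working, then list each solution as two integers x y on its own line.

√486 → a₀=22, period (22,44); ℓ=2 even so k=1
step 0: (22, 1)  from 22·(1,0) + (0,1)
step 1: (485, 22)  from 22·(22,1) + (1,0)
→ (485, 22).  Check: 485²=235225, 486·22²=235224, difference 1.
n=2: (485,22)∘(485,22) = (485·485+486·22·22, 485·22+22·485) = (470449,21340)
n=3: (470449,21340)∘(485,22) = (485·470449+486·22·21340, 485·21340+22·470449) = (456335045,20699778)
n=4: (456335045,20699778)∘(485,22) = (485·456335045+486·22·20699778, 485·20699778+22·456335045) = (442644523201,20078763320)
n=5: (442644523201,20078763320)∘(485,22) = (485·442644523201+486·22·20078763320, 485·20078763320+22·442644523201) = (429364731169925,19476379720622)

485 22
470449 21340
456335045 20699778
442644523201 20078763320
429364731169925 19476379720622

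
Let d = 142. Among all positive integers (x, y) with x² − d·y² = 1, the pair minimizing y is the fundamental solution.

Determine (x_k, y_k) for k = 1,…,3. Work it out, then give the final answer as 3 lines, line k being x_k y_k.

143 12
40897 3432
11696399 981540

[11; 1,10,1,22] for √142; ℓ=4 ⇒ convergent index 3
k=0  a_k=11  p_k/q_k = 11/1
…
k=2  a_k=10  p_k/q_k = 131/11
k=3  a_k=1  p_k/q_k = 143/12
fundamental: x₁=143, y₁=12  (since 20449 − 142·144 = 1)
k=2:  x_2 = 143·143+142·12·12 = 40897,  y_2 = 143·12+12·143 = 3432
k=3:  x_3 = 143·40897+142·12·3432 = 11696399,  y_3 = 143·3432+12·40897 = 981540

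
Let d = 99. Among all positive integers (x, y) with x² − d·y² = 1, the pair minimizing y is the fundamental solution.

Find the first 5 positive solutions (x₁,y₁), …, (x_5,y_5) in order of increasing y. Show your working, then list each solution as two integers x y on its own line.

d=99: √d = [9; 1,18] (ℓ=2, even), read p_1/q_1
k=0  a_k=9  p_k/q_k = 9/1
k=1  a_k=1  p_k/q_k = 10/1
(x₁, y₁) = (10, 1);  10² − 99·1² = 1 ✓
n=2: (10,1)∘(10,1) = (10·10+99·1·1, 10·1+1·10) = (199,20)
n=3: (199,20)∘(10,1) = (10·199+99·1·20, 10·20+1·199) = (3970,399)
n=4: (3970,399)∘(10,1) = (10·3970+99·1·399, 10·399+1·3970) = (79201,7960)
n=5: (79201,7960)∘(10,1) = (10·79201+99·1·7960, 10·7960+1·79201) = (1580050,158801)

10 1
199 20
3970 399
79201 7960
1580050 158801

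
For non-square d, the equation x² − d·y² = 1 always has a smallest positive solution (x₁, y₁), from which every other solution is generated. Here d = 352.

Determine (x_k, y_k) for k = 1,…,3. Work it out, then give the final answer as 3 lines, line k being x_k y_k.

77617 4137
12048797377 642203058
1870383011943601 99691749501435

√352 → a₀=18, period (1,3,5,9,5,3,1,36); ℓ=8 even so k=7
k=0  a_k=18  p_k/q_k = 18/1
k=1  a_k=1  p_k/q_k = 19/1
k=2  a_k=3  p_k/q_k = 75/4
k=3  a_k=5  p_k/q_k = 394/21
k=4  a_k=9  p_k/q_k = 3621/193
k=5  a_k=5  p_k/q_k = 18499/986
k=6  a_k=3  p_k/q_k = 59118/3151
k=7  a_k=1  p_k/q_k = 77617/4137
fundamental: x₁=77617, y₁=4137  (since 6024398689 − 352·17114769 = 1)
n=2: (77617,4137)∘(77617,4137) = (77617·77617+352·4137·4137, 77617·4137+4137·77617) = (12048797377,642203058)
n=3: (12048797377,642203058)∘(77617,4137) = (77617·12048797377+352·4137·642203058, 77617·642203058+4137·12048797377) = (1870383011943601,99691749501435)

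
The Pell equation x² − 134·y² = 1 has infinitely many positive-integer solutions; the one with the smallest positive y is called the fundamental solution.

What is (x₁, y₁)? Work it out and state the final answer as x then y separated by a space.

√134 = [11; 1,1,2,1,3,…,1,1,22, …], period ℓ=14 (even) → k=13
step 0: (11, 1)  from 11·(1,0) + (0,1)
…
step 2: (23, 2)  from 1·(12,1) + (11,1)
…
step 6: (382, 33)  from 1·(301,26) + (81,7)
step 7: (4121, 356)  from 10·(382,33) + (301,26)
step 8: (4503, 389)  from 1·(4121,356) + (382,33)
step 9: (17630, 1523)  from 3·(4503,389) + (4121,356)
…
step 11: (61896, 5347)  from 2·(22133,1912) + (17630,1523)
step 12: (84029, 7259)  from 1·(61896,5347) + (22133,1912)
step 13: (145925, 12606)  from 1·(84029,7259) + (61896,5347)
fundamental: x₁=145925, y₁=12606  (since 21294105625 − 134·158911236 = 1)

145925 12606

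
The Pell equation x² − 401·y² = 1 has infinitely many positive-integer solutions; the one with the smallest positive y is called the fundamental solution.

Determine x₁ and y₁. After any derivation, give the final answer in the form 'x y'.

√401 = [20; 40, …], period ℓ=1 (odd) → k=1
k=0  a_k=20  p_k/q_k = 20/1
k=1  a_k=40  p_k/q_k = 801/40
fundamental: x₁=801, y₁=40  (since 641601 − 401·1600 = 1)

801 40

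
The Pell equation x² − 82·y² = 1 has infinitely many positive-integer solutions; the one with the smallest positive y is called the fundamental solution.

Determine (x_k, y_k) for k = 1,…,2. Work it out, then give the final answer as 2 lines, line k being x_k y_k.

√82 = [9; 18, …], period ℓ=1 (odd) → k=1
i=0: a=9 ⇒ p=9, q=1
i=1: a=18 ⇒ p=163, q=18
→ (163, 18).  Check: 163²=26569, 82·18²=26568, difference 1.
k=2:  x_2 = 163·163+82·18·18 = 53137,  y_2 = 163·18+18·163 = 5868

163 18
53137 5868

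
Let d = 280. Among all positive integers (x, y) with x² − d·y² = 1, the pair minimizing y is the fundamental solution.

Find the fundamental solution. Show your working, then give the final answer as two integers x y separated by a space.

251 15

√280 → a₀=16, period (1,2,1,2,1,32); ℓ=6 even so k=5
step 0: (16, 1)  from 16·(1,0) + (0,1)
step 1: (17, 1)  from 1·(16,1) + (1,0)
…
step 4: (184, 11)  from 2·(67,4) + (50,3)
step 5: (251, 15)  from 1·(184,11) + (67,4)
fundamental: x₁=251, y₁=15  (since 63001 − 280·225 = 1)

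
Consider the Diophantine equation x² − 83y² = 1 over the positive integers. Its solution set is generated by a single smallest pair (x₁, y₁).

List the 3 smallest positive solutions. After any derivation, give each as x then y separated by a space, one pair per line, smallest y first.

d=83: √d = [9; 9,18] (ℓ=2, even), read p_1/q_1
k=0  a_k=9  p_k/q_k = 9/1
k=1  a_k=9  p_k/q_k = 82/9
fundamental: x₁=82, y₁=9  (since 6724 − 83·81 = 1)
(x_2, y_2) = (82·82 + 83·9·9, 82·9 + 9·82) = (13447, 1476)
(x_3, y_3) = (82·13447 + 83·9·1476, 82·1476 + 9·13447) = (2205226, 242055)

82 9
13447 1476
2205226 242055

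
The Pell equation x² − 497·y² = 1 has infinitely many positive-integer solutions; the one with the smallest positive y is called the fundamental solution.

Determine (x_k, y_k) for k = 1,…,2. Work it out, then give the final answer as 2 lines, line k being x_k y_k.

√497 = [22; 3,2,2,5,6,5,2,2,3,44, …], period ℓ=10 (even) → k=9
step 0: (22, 1)  from 22·(1,0) + (0,1)
…
step 3: (379, 17)  from 2·(156,7) + (67,3)
step 4: (2051, 92)  from 5·(379,17) + (156,7)
…
step 8: (352750, 15823)  from 2·(143637,6443) + (65476,2937)
step 9: (1201887, 53912)  from 3·(352750,15823) + (143637,6443)
fundamental: x₁=1201887, y₁=53912  (since 1444532360769 − 497·2906503744 = 1)
(1201887+53912√497)^2 = 2889064721537 + 129592263888√497

1201887 53912
2889064721537 129592263888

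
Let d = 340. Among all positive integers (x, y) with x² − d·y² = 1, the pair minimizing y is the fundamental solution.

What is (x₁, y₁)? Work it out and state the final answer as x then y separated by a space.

√340 → a₀=18, period (2,3,1,1,1,…,3,2,36); ℓ=14 even so k=13
step 0: (18, 1)  from 18·(1,0) + (0,1)
step 1: (37, 2)  from 2·(18,1) + (1,0)
…
step 5: (461, 25)  from 1·(295,16) + (166,9)
…
step 11: (34813, 1888)  from 1·(21039,1141) + (13774,747)
step 12: (125478, 6805)  from 3·(34813,1888) + (21039,1141)
step 13: (285769, 15498)  from 2·(125478,6805) + (34813,1888)
fundamental: x₁=285769, y₁=15498  (since 81663921361 − 340·240188004 = 1)

285769 15498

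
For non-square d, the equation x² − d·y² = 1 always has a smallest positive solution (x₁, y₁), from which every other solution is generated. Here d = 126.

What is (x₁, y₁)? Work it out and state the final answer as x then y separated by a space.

449 40

[11; 4,2,4,22] for √126; ℓ=4 ⇒ convergent index 3
a_0=11:  p_0=11·1+0=11,  q_0=11·0+1=1
a_1=4:  p_1=4·11+1=45,  q_1=4·1+0=4
a_2=2:  p_2=2·45+11=101,  q_2=2·4+1=9
a_3=4:  p_3=4·101+45=449,  q_3=4·9+4=40
fundamental: x₁=449, y₁=40  (since 201601 − 126·1600 = 1)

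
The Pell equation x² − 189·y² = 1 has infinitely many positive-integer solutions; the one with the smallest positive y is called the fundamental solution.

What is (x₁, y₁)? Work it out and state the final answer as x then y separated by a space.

[13; 1,2,1,26] for √189; ℓ=4 ⇒ convergent index 3
a_0=13:  p_0=13·1+0=13,  q_0=13·0+1=1
…
a_2=2:  p_2=2·14+13=41,  q_2=2·1+1=3
a_3=1:  p_3=1·41+14=55,  q_3=1·3+1=4
(x₁, y₁) = (55, 4);  55² − 189·4² = 1 ✓

55 4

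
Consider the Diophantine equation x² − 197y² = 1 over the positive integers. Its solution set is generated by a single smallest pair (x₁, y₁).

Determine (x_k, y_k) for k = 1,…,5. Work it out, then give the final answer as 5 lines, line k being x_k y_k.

393 28
308897 22008
242792649 17298260
190834713217 13596410352
149995841795913 10686761238412

√197 = [14; 28, …], period ℓ=1 (odd) → k=1
step 0: (14, 1)  from 14·(1,0) + (0,1)
step 1: (393, 28)  from 28·(14,1) + (1,0)
fundamental: x₁=393, y₁=28  (since 154449 − 197·784 = 1)
n=2: (393,28)∘(393,28) = (393·393+197·28·28, 393·28+28·393) = (308897,22008)
n=3: (308897,22008)∘(393,28) = (393·308897+197·28·22008, 393·22008+28·308897) = (242792649,17298260)
n=4: (242792649,17298260)∘(393,28) = (393·242792649+197·28·17298260, 393·17298260+28·242792649) = (190834713217,13596410352)
n=5: (190834713217,13596410352)∘(393,28) = (393·190834713217+197·28·13596410352, 393·13596410352+28·190834713217) = (149995841795913,10686761238412)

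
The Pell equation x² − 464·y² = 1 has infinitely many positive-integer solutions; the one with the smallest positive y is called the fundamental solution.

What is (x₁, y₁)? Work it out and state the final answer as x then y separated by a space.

9801 455

[21; 1,1,5,1,1,1,5,1,1,42] for √464; ℓ=10 ⇒ convergent index 9
a_0=21:  p_0=21·1+0=21,  q_0=21·0+1=1
a_1=1:  p_1=1·21+1=22,  q_1=1·1+0=1
…
a_3=5:  p_3=5·43+22=237,  q_3=5·2+1=11
…
a_5=1:  p_5=1·280+237=517,  q_5=1·13+11=24
a_6=1:  p_6=1·517+280=797,  q_6=1·24+13=37
…
a_8=1:  p_8=1·4502+797=5299,  q_8=1·209+37=246
a_9=1:  p_9=1·5299+4502=9801,  q_9=1·246+209=455
fundamental: x₁=9801, y₁=455  (since 96059601 − 464·207025 = 1)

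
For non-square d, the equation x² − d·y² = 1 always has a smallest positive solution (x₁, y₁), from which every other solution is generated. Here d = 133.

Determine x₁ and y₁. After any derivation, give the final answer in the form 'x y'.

2588599 224460

√133 = [11; 1,1,7,5,1,…,1,1,22, …], period ℓ=16 (even) → k=15
a_0=11:  p_0=11·1+0=11,  q_0=11·0+1=1
…
a_5=1:  p_5=1·888+173=1061,  q_5=1·77+15=92
…
a_8=2:  p_8=2·3010+1949=7969,  q_8=2·261+169=691
…
a_10=1:  p_10=1·10979+7969=18948,  q_10=1·952+691=1643
…
a_13=7:  p_13=7·168583+29927=1210008,  q_13=7·14618+2595=104921
a_14=1:  p_14=1·1210008+168583=1378591,  q_14=1·104921+14618=119539
a_15=1:  p_15=1·1378591+1210008=2588599,  q_15=1·119539+104921=224460
→ (2588599, 224460).  Check: 2588599²=6700844782801, 133·224460²=6700844782800, difference 1.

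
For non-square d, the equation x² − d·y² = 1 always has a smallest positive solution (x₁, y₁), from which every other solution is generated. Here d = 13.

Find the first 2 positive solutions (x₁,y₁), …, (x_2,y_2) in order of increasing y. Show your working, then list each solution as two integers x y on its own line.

649 180
842401 233640

[3; 1,1,1,1,6] for √13; ℓ=5 ⇒ convergent index 9
a_0=3:  p_0=3·1+0=3,  q_0=3·0+1=1
…
a_2=1:  p_2=1·4+3=7,  q_2=1·1+1=2
a_3=1:  p_3=1·7+4=11,  q_3=1·2+1=3
…
a_5=6:  p_5=6·18+11=119,  q_5=6·5+3=33
a_6=1:  p_6=1·119+18=137,  q_6=1·33+5=38
…
a_8=1:  p_8=1·256+137=393,  q_8=1·71+38=109
a_9=1:  p_9=1·393+256=649,  q_9=1·109+71=180
(x₁, y₁) = (649, 180);  649² − 13·180² = 1 ✓
n=2: (649,180)∘(649,180) = (649·649+13·180·180, 649·180+180·649) = (842401,233640)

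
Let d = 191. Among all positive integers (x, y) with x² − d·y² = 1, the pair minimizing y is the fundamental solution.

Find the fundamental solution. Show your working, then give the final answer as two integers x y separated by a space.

8994000 650783

[13; 1,4,1,1,3,…,4,1,26] for √191; ℓ=16 ⇒ convergent index 15
i=0: a=13 ⇒ p=13, q=1
…
i=3: a=1 ⇒ p=83, q=6
…
i=6: a=2 ⇒ p=1230, q=89
…
i=12: a=1 ⇒ p=911765, q=65973
…
i=14: a=4 ⇒ p=7377553, q=533821
i=15: a=1 ⇒ p=8994000, q=650783
(x₁, y₁) = (8994000, 650783);  8994000² − 191·650783² = 1 ✓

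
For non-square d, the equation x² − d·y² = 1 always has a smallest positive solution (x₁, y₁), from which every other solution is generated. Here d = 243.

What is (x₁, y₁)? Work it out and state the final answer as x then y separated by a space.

d=243: √d = [15; 1,1,2,3,15,3,2,1,1,30] (ℓ=10, even), read p_9/q_9
a_0=15:  p_0=15·1+0=15,  q_0=15·0+1=1
a_1=1:  p_1=1·15+1=16,  q_1=1·1+0=1
a_2=1:  p_2=1·16+15=31,  q_2=1·1+1=2
…
a_4=3:  p_4=3·78+31=265,  q_4=3·5+2=17
…
a_6=3:  p_6=3·4053+265=12424,  q_6=3·260+17=797
…
a_8=1:  p_8=1·28901+12424=41325,  q_8=1·1854+797=2651
a_9=1:  p_9=1·41325+28901=70226,  q_9=1·2651+1854=4505
(x₁, y₁) = (70226, 4505);  70226² − 243·4505² = 1 ✓

70226 4505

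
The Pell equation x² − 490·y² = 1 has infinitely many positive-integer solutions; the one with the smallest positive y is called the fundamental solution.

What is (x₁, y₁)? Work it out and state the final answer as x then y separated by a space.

1039681 46968

√490 = [22; 7,2,1,4,4,4,1,2,7,44, …], period ℓ=10 (even) → k=9
step 0: (22, 1)  from 22·(1,0) + (0,1)
step 1: (155, 7)  from 7·(22,1) + (1,0)
…
step 4: (2280, 103)  from 4·(487,22) + (332,15)
step 5: (9607, 434)  from 4·(2280,103) + (487,22)
…
step 8: (141338, 6385)  from 2·(50315,2273) + (40708,1839)
step 9: (1039681, 46968)  from 7·(141338,6385) + (50315,2273)
fundamental: x₁=1039681, y₁=46968  (since 1080936581761 − 490·2205993024 = 1)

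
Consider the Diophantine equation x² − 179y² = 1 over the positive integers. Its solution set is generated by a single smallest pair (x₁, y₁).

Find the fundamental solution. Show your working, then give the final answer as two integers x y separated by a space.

4190210 313191

d=179: √d = [13; 2,1,1,1,3,…,1,2,26] (ℓ=14, even), read p_13/q_13
step 0: (13, 1)  from 13·(1,0) + (0,1)
…
step 7: (26999, 2018)  from 13·(2047,153) + (388,29)
…
step 9: (438125, 32747)  from 3·(137042,10243) + (26999,2018)
step 10: (575167, 42990)  from 1·(438125,32747) + (137042,10243)
step 11: (1013292, 75737)  from 1·(575167,42990) + (438125,32747)
step 12: (1588459, 118727)  from 1·(1013292,75737) + (575167,42990)
step 13: (4190210, 313191)  from 2·(1588459,118727) + (1013292,75737)
fundamental: x₁=4190210, y₁=313191  (since 17557859844100 − 179·98088602481 = 1)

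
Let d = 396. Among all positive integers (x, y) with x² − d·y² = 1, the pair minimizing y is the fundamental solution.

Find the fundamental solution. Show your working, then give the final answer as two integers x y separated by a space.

√396 = [19; 1,8,1,38, …], period ℓ=4 (even) → k=3
a_0=19:  p_0=19·1+0=19,  q_0=19·0+1=1
…
a_2=8:  p_2=8·20+19=179,  q_2=8·1+1=9
a_3=1:  p_3=1·179+20=199,  q_3=1·9+1=10
fundamental: x₁=199, y₁=10  (since 39601 − 396·100 = 1)

199 10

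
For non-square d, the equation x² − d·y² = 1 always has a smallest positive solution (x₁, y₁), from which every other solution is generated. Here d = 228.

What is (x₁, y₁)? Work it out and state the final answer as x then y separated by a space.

151 10

d=228: √d = [15; 10,30] (ℓ=2, even), read p_1/q_1
a_0=15:  p_0=15·1+0=15,  q_0=15·0+1=1
a_1=10:  p_1=10·15+1=151,  q_1=10·1+0=10
→ (151, 10).  Check: 151²=22801, 228·10²=22800, difference 1.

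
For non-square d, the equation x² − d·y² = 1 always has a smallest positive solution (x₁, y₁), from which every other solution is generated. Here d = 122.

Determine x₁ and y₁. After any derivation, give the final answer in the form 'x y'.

243 22

√122 = [11; 22, …], period ℓ=1 (odd) → k=1
a_0=11:  p_0=11·1+0=11,  q_0=11·0+1=1
a_1=22:  p_1=22·11+1=243,  q_1=22·1+0=22
fundamental: x₁=243, y₁=22  (since 59049 − 122·484 = 1)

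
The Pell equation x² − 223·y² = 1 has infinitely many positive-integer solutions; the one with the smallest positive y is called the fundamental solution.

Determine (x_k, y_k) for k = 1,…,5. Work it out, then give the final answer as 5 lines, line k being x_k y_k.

224 15
100351 6720
44957024 3010545
20140646401 1348717440
9022964630624 604222402575

√223 → a₀=14, period (1,13,1,28); ℓ=4 even so k=3
i=0: a=14 ⇒ p=14, q=1
i=1: a=1 ⇒ p=15, q=1
i=2: a=13 ⇒ p=209, q=14
i=3: a=1 ⇒ p=224, q=15
(x₁, y₁) = (224, 15);  224² − 223·15² = 1 ✓
k=2:  x_2 = 224·224+223·15·15 = 100351,  y_2 = 224·15+15·224 = 6720
k=3:  x_3 = 224·100351+223·15·6720 = 44957024,  y_3 = 224·6720+15·100351 = 3010545
k=4:  x_4 = 224·44957024+223·15·3010545 = 20140646401,  y_4 = 224·3010545+15·44957024 = 1348717440
k=5:  x_5 = 224·20140646401+223·15·1348717440 = 9022964630624,  y_5 = 224·1348717440+15·20140646401 = 604222402575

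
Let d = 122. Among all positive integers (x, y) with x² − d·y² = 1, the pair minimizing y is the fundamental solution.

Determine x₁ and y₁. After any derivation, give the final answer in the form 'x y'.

√122 = [11; 22, …], period ℓ=1 (odd) → k=1
i=0: a=11 ⇒ p=11, q=1
i=1: a=22 ⇒ p=243, q=22
(x₁, y₁) = (243, 22);  243² − 122·22² = 1 ✓

243 22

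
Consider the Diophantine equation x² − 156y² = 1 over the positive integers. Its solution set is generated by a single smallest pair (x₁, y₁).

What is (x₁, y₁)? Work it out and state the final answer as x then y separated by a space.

25 2

d=156: √d = [12; 2,24] (ℓ=2, even), read p_1/q_1
k=0  a_k=12  p_k/q_k = 12/1
k=1  a_k=2  p_k/q_k = 25/2
→ (25, 2).  Check: 25²=625, 156·2²=624, difference 1.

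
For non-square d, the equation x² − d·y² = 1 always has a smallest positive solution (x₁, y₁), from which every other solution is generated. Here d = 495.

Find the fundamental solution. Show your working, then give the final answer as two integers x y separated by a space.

d=495: √d = [22; 4,44] (ℓ=2, even), read p_1/q_1
k=0  a_k=22  p_k/q_k = 22/1
k=1  a_k=4  p_k/q_k = 89/4
→ (89, 4).  Check: 89²=7921, 495·4²=7920, difference 1.

89 4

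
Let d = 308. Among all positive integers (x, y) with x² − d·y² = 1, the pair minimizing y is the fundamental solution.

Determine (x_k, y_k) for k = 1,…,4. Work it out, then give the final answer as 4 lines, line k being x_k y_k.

d=308: √d = [17; 1,1,4,1,1,34] (ℓ=6, even), read p_5/q_5
i=0: a=17 ⇒ p=17, q=1
i=1: a=1 ⇒ p=18, q=1
…
i=4: a=1 ⇒ p=193, q=11
i=5: a=1 ⇒ p=351, q=20
→ (351, 20).  Check: 351²=123201, 308·20²=123200, difference 1.
k=2:  x_2 = 351·351+308·20·20 = 246401,  y_2 = 351·20+20·351 = 14040
k=3:  x_3 = 351·246401+308·20·14040 = 172973151,  y_3 = 351·14040+20·246401 = 9856060
k=4:  x_4 = 351·172973151+308·20·9856060 = 121426905601,  y_4 = 351·9856060+20·172973151 = 6918940080

351 20
246401 14040
172973151 9856060
121426905601 6918940080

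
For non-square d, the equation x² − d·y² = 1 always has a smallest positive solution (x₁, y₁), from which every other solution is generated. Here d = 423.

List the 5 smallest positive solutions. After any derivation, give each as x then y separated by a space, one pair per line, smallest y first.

d=423: √d = [20; 1,1,3,4,3,1,1,40] (ℓ=8, even), read p_7/q_7
step 0: (20, 1)  from 20·(1,0) + (0,1)
…
step 6: (2612, 127)  from 1·(1995,97) + (617,30)
step 7: (4607, 224)  from 1·(2612,127) + (1995,97)
→ (4607, 224).  Check: 4607²=21224449, 423·224²=21224448, difference 1.
(4607+224√423)^2 = 42448897 + 2063936√423
(4607+224√423)^3 = 391124132351 + 19017106080√423
(4607+224√423)^4 = 3603817713033217 + 175223613357184√423
(4607+224√423)^5 = 33205576016763929087 + 1614510354455987296√423

4607 224
42448897 2063936
391124132351 19017106080
3603817713033217 175223613357184
33205576016763929087 1614510354455987296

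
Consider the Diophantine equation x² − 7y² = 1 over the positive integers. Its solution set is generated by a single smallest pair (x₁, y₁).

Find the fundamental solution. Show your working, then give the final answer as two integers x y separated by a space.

8 3

√7 → a₀=2, period (1,1,1,4); ℓ=4 even so k=3
a_0=2:  p_0=2·1+0=2,  q_0=2·0+1=1
a_1=1:  p_1=1·2+1=3,  q_1=1·1+0=1
a_2=1:  p_2=1·3+2=5,  q_2=1·1+1=2
a_3=1:  p_3=1·5+3=8,  q_3=1·2+1=3
fundamental: x₁=8, y₁=3  (since 64 − 7·9 = 1)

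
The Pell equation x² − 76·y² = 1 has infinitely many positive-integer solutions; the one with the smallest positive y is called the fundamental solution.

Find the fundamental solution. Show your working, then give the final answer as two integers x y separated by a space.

57799 6630

√76 = [8; 1,2,1,1,5,4,5,1,1,2,1,16, …], period ℓ=12 (even) → k=11
i=0: a=8 ⇒ p=8, q=1
i=1: a=1 ⇒ p=9, q=1
…
i=3: a=1 ⇒ p=35, q=4
i=4: a=1 ⇒ p=61, q=7
i=5: a=5 ⇒ p=340, q=39
i=6: a=4 ⇒ p=1421, q=163
…
i=8: a=1 ⇒ p=8866, q=1017
i=9: a=1 ⇒ p=16311, q=1871
i=10: a=2 ⇒ p=41488, q=4759
i=11: a=1 ⇒ p=57799, q=6630
→ (57799, 6630).  Check: 57799²=3340724401, 76·6630²=3340724400, difference 1.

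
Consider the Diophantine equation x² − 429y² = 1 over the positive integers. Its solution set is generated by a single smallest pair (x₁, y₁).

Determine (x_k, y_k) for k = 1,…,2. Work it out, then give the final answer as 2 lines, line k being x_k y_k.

1524095 73584
4645731138049 224298012960

√429 → a₀=20, period (1,2,2,9,1,12,1,9,2,2,1,40); ℓ=12 even so k=11
step 0: (20, 1)  from 20·(1,0) + (0,1)
…
step 5: (1512, 73)  from 1·(1367,66) + (145,7)
step 6: (19511, 942)  from 12·(1512,73) + (1367,66)
step 7: (21023, 1015)  from 1·(19511,942) + (1512,73)
…
step 9: (438459, 21169)  from 2·(208718,10077) + (21023,1015)
step 10: (1085636, 52415)  from 2·(438459,21169) + (208718,10077)
step 11: (1524095, 73584)  from 1·(1085636,52415) + (438459,21169)
(x₁, y₁) = (1524095, 73584);  1524095² − 429·73584² = 1 ✓
n=2: (1524095,73584)∘(1524095,73584) = (1524095·1524095+429·73584·73584, 1524095·73584+73584·1524095) = (4645731138049,224298012960)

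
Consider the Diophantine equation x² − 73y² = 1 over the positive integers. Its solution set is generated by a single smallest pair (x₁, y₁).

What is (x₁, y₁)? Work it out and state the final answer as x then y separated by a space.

[8; 1,1,5,5,1,1,16] for √73; ℓ=7 ⇒ convergent index 13
k=0  a_k=8  p_k/q_k = 8/1
…
k=12  a_k=1  p_k/q_k = 1241008/145249
k=13  a_k=1  p_k/q_k = 2281249/267000
→ (2281249, 267000).  Check: 2281249²=5204097000001, 73·267000²=5204097000000, difference 1.

2281249 267000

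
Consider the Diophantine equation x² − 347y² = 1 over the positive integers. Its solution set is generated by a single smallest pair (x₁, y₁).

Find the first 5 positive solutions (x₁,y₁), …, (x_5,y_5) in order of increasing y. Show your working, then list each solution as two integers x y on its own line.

641602 34443
823306252807 44197395372
1056469876826312026 56714274530897445
1355666371822207590758497 72775983935101527618408
1739596510986687599414840072362 93386433689401306371520721787

√347 = [18; 1,1,1,2,4,…,1,1,36, …], period ℓ=14 (even) → k=13
a_0=18:  p_0=18·1+0=18,  q_0=18·0+1=1
a_1=1:  p_1=1·18+1=19,  q_1=1·1+0=1
…
a_8=1:  p_8=1·14269+801=15070,  q_8=1·766+43=809
a_9=4:  p_9=4·15070+14269=74549,  q_9=4·809+766=4002
…
a_12=1:  p_12=1·238717+164168=402885,  q_12=1·12815+8813=21628
a_13=1:  p_13=1·402885+238717=641602,  q_13=1·21628+12815=34443
(x₁, y₁) = (641602, 34443);  641602² − 347·34443² = 1 ✓
k=2:  x_2 = 641602·641602+347·34443·34443 = 823306252807,  y_2 = 641602·34443+34443·641602 = 44197395372
k=3:  x_3 = 641602·823306252807+347·34443·44197395372 = 1056469876826312026,  y_3 = 641602·44197395372+34443·823306252807 = 56714274530897445
k=4:  x_4 = 641602·1056469876826312026+347·34443·56714274530897445 = 1355666371822207590758497,  y_4 = 641602·56714274530897445+34443·1056469876826312026 = 72775983935101527618408
k=5:  x_5 = 641602·1355666371822207590758497+347·34443·72775983935101527618408 = 1739596510986687599414840072362,  y_5 = 641602·72775983935101527618408+34443·1355666371822207590758497 = 93386433689401306371520721787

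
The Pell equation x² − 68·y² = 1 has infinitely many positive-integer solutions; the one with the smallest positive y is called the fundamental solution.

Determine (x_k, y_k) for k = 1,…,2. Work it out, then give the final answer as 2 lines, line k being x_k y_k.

33 4
2177 264

√68 → a₀=8, period (4,16); ℓ=2 even so k=1
k=0  a_k=8  p_k/q_k = 8/1
k=1  a_k=4  p_k/q_k = 33/4
fundamental: x₁=33, y₁=4  (since 1089 − 68·16 = 1)
(x_2, y_2) = (33·33 + 68·4·4, 33·4 + 4·33) = (2177, 264)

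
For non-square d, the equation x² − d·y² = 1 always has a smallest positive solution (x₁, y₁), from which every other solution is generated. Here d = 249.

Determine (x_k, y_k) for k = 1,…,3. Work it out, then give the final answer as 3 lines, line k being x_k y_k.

d=249: √d = [15; 1,3,1,1,5,…,3,1,30] (ℓ=16, even), read p_15/q_15
k=0  a_k=15  p_k/q_k = 15/1
k=1  a_k=1  p_k/q_k = 16/1
k=2  a_k=3  p_k/q_k = 63/4
k=3  a_k=1  p_k/q_k = 79/5
…
k=5  a_k=5  p_k/q_k = 789/50
k=6  a_k=1  p_k/q_k = 931/59
k=7  a_k=3  p_k/q_k = 3582/227
k=8  a_k=10  p_k/q_k = 36751/2329
k=9  a_k=3  p_k/q_k = 113835/7214
k=10  a_k=1  p_k/q_k = 150586/9543
k=11  a_k=5  p_k/q_k = 866765/54929
k=12  a_k=1  p_k/q_k = 1017351/64472
k=13  a_k=1  p_k/q_k = 1884116/119401
k=14  a_k=3  p_k/q_k = 6669699/422675
k=15  a_k=1  p_k/q_k = 8553815/542076
→ (8553815, 542076).  Check: 8553815²=73167751054225, 249·542076²=73167751054224, difference 1.
n=2: (8553815,542076)∘(8553815,542076) = (8553815·8553815+249·542076·542076, 8553815·542076+542076·8553815) = (146335502108449,9273635639880)
n=3: (146335502108449,9273635639880)∘(8553815,542076) = (8553815·146335502108449+249·542076·9273635639880, 8553815·9273635639880+542076·146335502108449) = (2503453625935556812055,158649927281879742324)

8553815 542076
146335502108449 9273635639880
2503453625935556812055 158649927281879742324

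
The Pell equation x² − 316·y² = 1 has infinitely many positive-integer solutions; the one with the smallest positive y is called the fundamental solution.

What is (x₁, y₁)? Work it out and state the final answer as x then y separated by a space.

[17; 1,3,2,8,2,3,1,34] for √316; ℓ=8 ⇒ convergent index 7
k=0  a_k=17  p_k/q_k = 17/1
k=1  a_k=1  p_k/q_k = 18/1
k=2  a_k=3  p_k/q_k = 71/4
k=3  a_k=2  p_k/q_k = 160/9
k=4  a_k=8  p_k/q_k = 1351/76
k=5  a_k=2  p_k/q_k = 2862/161
k=6  a_k=3  p_k/q_k = 9937/559
k=7  a_k=1  p_k/q_k = 12799/720
fundamental: x₁=12799, y₁=720  (since 163814401 − 316·518400 = 1)

12799 720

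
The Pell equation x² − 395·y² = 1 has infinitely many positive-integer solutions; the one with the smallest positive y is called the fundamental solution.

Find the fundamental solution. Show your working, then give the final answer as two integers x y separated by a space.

d=395: √d = [19; 1,6,1,38] (ℓ=4, even), read p_3/q_3
k=0  a_k=19  p_k/q_k = 19/1
…
k=2  a_k=6  p_k/q_k = 139/7
k=3  a_k=1  p_k/q_k = 159/8
fundamental: x₁=159, y₁=8  (since 25281 − 395·64 = 1)

159 8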